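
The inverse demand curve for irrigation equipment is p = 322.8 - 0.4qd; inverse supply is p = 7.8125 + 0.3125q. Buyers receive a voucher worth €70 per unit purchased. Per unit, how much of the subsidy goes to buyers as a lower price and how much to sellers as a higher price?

Pre-subsidy: 322.8 - 0.4q = 7.8125 + 0.3125q gives q* = 25199/57 and p* = 8320/57.
With the rebate, buyers effectively pay pb = ps − 70, where ps is the price sellers receive.
On the curves, pb = 322.8 - 0.4q and ps = 7.8125 + 0.3125q; the wedge ps − pb = 70 gives 7.8125 + 0.3125q − (322.8 - 0.4q) = 70, so q' = 1621/3.
Then pb = 322.8 − 0.4·(1621/3) = 320/3 and ps = 7.8125 + 0.3125·(1621/3) = 530/3.
Buyers' price falls by p* − pb = 8320/57 − 320/3 = 2240/57; sellers' price rises by ps − p* = 530/3 − 8320/57 = 1750/57.

Buyers gain 2240/57 per unit; sellers gain 1750/57 per unit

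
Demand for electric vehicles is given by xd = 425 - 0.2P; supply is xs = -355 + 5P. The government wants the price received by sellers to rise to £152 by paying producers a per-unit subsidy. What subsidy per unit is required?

At a seller price of 152, quantity supplied is -355 + 5·152 = 405.
Buyers absorb 405 only when they pay Pb with 425 − 0.2·Pb = 405, i.e. Pb = 100.
s = Ps − Pb = 152 − 100 = 52.

Required subsidy s = £52 per unit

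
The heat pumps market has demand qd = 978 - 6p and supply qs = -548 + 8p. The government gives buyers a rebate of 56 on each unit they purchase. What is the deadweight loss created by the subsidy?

Deadweight loss = 5376

Pre-subsidy: 978 - 6p = -548 + 8p gives p* = 109, q* = 324.
With the rebate, buyers effectively pay pb = ps − 56, where ps is the price sellers receive.
Demand in terms of ps becomes qd = 978 − 6(ps − 56) = 1314 - 6ps. Setting this equal to supply: 1314 - 6ps = -548 + 8ps, so ps = 133.
Buyers pay pb = 133 − 56 = 77; q' = -548 + 8·133 = 516.
The subsidy expands output by 516 − 324 = 192 past the efficient level; on those units the gap between marginal cost and willingness to pay runs from 0 up to 56.
DWL = ½ × 56 × 192 = 5376.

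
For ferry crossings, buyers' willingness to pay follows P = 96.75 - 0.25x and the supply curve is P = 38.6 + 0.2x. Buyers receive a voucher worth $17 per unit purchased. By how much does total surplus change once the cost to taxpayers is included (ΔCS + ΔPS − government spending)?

Pre-subsidy: 96.75 - 0.25x = 38.6 + 0.2x gives x* = 1163/9 and P* = 580/9.
With the rebate, buyers effectively pay Pb = Ps − 17, where Ps is the price sellers receive.
On the curves, Pb = 96.75 - 0.25x and Ps = 38.6 + 0.2x; the wedge Ps − Pb = 17 gives 38.6 + 0.2x − (96.75 - 0.25x) = 17, so x' = 167.
Then Pb = 96.75 − 0.25·167 = 55 and Ps = 38.6 + 0.2·167 = 72.
ΔCS = ½(1163/9 + 167)(580/9 − 55) = 113305/81; ΔPS = ½(1163/9 + 167)(72 − 580/9) = 90644/81.
Government spending = 17 × 167 = 2839.
Net change = 113305/81 + 90644/81 − 2839 = -2890/9. The loss equals the DWL triangle ½·17·340/9.

Net change in total surplus = -2890/9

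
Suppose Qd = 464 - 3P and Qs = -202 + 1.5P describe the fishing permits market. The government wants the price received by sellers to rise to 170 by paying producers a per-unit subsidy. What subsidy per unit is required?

At a seller price of 170, quantity supplied is -202 + 1.5·170 = 53.
Buyers absorb 53 only when they pay Pb with 464 − 3·Pb = 53, i.e. Pb = 137.
s = Ps − Pb = 170 − 137 = 33.

Required subsidy s = 33 per unit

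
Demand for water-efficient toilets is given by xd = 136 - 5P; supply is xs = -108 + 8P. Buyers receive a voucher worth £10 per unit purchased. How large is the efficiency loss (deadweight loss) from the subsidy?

Pre-subsidy: 136 - 5P = -108 + 8P gives P* = 244/13, x* = 548/13.
With the rebate, buyers effectively pay Pb = Ps − 10, where Ps is the price sellers receive.
Demand in terms of Ps becomes xd = 136 − 5(Ps − 10) = 186 - 5Ps. Setting this equal to supply: 186 - 5Ps = -108 + 8Ps, so Ps = 294/13.
Buyers pay Pb = 294/13 − 10 = 164/13; x' = -108 + 8·(294/13) = 948/13.
The subsidy expands output by 948/13 − 548/13 = 400/13 past the efficient level; on those units the gap between marginal cost and willingness to pay runs from 0 up to 10.
DWL = ½ × 10 × 400/13 = 2000/13.

Deadweight loss = 2000/13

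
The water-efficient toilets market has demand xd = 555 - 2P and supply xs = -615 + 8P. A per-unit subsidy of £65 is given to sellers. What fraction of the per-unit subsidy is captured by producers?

Pre-subsidy: 555 - 2P = -615 + 8P gives P* = 117, x* = 321.
With the subsidy, sellers receive Ps = Pb + 65 for each unit, where Pb is the price buyers pay.
Supply in terms of Pb becomes xs = -615 + 8(Pb + 65) = -95 + 8Pb. Setting this equal to demand: 555 - 2Pb = -95 + 8Pb, so Pb = 65.
Sellers receive Ps = 65 + 65 = 130; x' = 555 − 2·65 = 425.
Buyers' price falls by P* − Pb = 117 − 65 = 52; sellers' price rises by Ps − P* = 130 − 117 = 13.
So producers capture 13/65 = 0.2 of each unit of subsidy.

Producer share = 0.2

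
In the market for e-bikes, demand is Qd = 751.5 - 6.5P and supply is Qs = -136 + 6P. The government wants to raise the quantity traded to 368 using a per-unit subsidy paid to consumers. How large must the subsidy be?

Required subsidy s = 25 per unit

At Q = 368, invert demand for the buyer price: Pb = (751.5 − 368)/6.5 = 59; invert supply for the seller price: Ps = (368 − (-136))/6 = 84.
The subsidy must fill the gap: s = Ps − Pb = 84 − 59 = 25.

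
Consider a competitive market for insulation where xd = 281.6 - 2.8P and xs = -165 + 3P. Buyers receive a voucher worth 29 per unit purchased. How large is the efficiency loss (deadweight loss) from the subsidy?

Pre-subsidy: 281.6 - 2.8P = -165 + 3P gives P* = 77, x* = 66.
With the rebate, buyers effectively pay Pb = Ps − 29, where Ps is the price sellers receive.
Demand in terms of Ps becomes xd = 281.6 − 2.8(Ps − 29) = 362.8 - 2.8Ps. Setting this equal to supply: 362.8 - 2.8Ps = -165 + 3Ps, so Ps = 91.
Buyers pay Pb = 91 − 29 = 62; x' = -165 + 3·91 = 108.
The subsidy expands output by 108 − 66 = 42 past the efficient level; on those units the gap between marginal cost and willingness to pay runs from 0 up to 29.
DWL = ½ × 29 × 42 = 609.

Deadweight loss = 609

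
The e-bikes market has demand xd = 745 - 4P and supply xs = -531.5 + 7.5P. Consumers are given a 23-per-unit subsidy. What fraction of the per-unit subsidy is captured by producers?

Producer share = 8/23

Pre-subsidy: 745 - 4P = -531.5 + 7.5P gives P* = 111, x* = 301.
With the rebate, buyers effectively pay Pb = Ps − 23, where Ps is the price sellers receive.
Demand in terms of Ps becomes xd = 745 − 4(Ps − 23) = 837 - 4Ps. Setting this equal to supply: 837 - 4Ps = -531.5 + 7.5Ps, so Ps = 119.
Buyers pay Pb = 119 − 23 = 96; x' = -531.5 + 7.5·119 = 361.
Buyers' price falls by P* − Pb = 111 − 96 = 15; sellers' price rises by Ps − P* = 119 − 111 = 8.
So producers capture 8/23 = 8/23 of each unit of subsidy.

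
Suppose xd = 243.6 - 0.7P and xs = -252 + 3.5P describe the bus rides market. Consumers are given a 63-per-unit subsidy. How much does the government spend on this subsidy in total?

Government cost = 12458.25

Pre-subsidy: 243.6 - 0.7P = -252 + 3.5P gives P* = 118, x* = 161.
With the rebate, buyers effectively pay Pb = Ps − 63, where Ps is the price sellers receive.
Demand in terms of Ps becomes xd = 243.6 − 0.7(Ps − 63) = 287.7 - 0.7Ps. Setting this equal to supply: 287.7 - 0.7Ps = -252 + 3.5Ps, so Ps = 128.5.
Buyers pay Pb = 128.5 − 63 = 65.5; x' = -252 + 3.5·128.5 = 197.75.
Government outlay = subsidy × quantity = 63 × 197.75 = 12458.25.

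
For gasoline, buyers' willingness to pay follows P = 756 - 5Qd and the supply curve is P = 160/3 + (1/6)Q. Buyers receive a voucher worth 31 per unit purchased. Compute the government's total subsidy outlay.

Government cost = 4402

Pre-subsidy: 756 - 5Q = 160/3 + (1/6)Q gives Q* = 136 and P* = 76.
With the rebate, buyers effectively pay Pb = Ps − 31, where Ps is the price sellers receive.
On the curves, Pb = 756 - 5Q and Ps = 160/3 + (1/6)Q; the wedge Ps − Pb = 31 gives 160/3 + (1/6)Q − (756 - 5Q) = 31, so Q' = 142.
Then Pb = 756 − 5·142 = 46 and Ps = 160/3 + (1/6)·142 = 77.
Government outlay = subsidy × quantity = 31 × 142 = 4402.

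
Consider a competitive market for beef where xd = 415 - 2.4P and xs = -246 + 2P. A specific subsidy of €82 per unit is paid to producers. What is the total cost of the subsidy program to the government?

Government cost = 129806/11

Pre-subsidy: 415 - 2.4P = -246 + 2P gives P* = 3305/22, x* = 599/11.
With the subsidy, sellers receive Ps = Pb + 82 for each unit, where Pb is the price buyers pay.
Supply in terms of Pb becomes xs = -246 + 2(Pb + 82) = -82 + 2Pb. Setting this equal to demand: 415 - 2.4Pb = -82 + 2Pb, so Pb = 2485/22.
Sellers receive Ps = 2485/22 + 82 = 4289/22; x' = 415 − 2.4·(2485/22) = 1583/11.
Government outlay = subsidy × quantity = 82 × 1583/11 = 129806/11.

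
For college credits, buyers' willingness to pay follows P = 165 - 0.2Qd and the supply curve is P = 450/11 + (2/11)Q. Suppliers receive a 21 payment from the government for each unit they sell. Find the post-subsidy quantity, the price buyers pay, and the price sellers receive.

Q' = 380; buyers pay 89; sellers receive 110

Pre-subsidy: 165 - 0.2Q = 450/11 + (2/11)Q gives Q* = 325 and P* = 100.
With the subsidy, sellers receive Ps = Pb + 21 for each unit, where Pb is the price buyers pay.
On the curves, Pb = 165 - 0.2Q and Ps = 450/11 + (2/11)Q; the wedge Ps − Pb = 21 gives 450/11 + (2/11)Q − (165 - 0.2Q) = 21, so Q' = 380.
Then Pb = 165 − 0.2·380 = 89 and Ps = 450/11 + (2/11)·380 = 110.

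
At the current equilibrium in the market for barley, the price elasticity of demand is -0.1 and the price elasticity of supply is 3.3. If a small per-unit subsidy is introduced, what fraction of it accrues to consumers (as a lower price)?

Consumer share = 33/34

For a small subsidy around the equilibrium, the benefit split depends on the relative slopes, which at a point are proportional to the elasticities.
Buyer share = εs/(εs + |εd|) = 3.3/(3.3 + 0.1) = 33/34; seller share = |εd|/(εs + |εd|) = 1/34.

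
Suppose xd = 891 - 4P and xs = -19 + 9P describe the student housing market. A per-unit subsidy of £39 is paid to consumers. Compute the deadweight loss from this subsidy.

Pre-subsidy: 891 - 4P = -19 + 9P gives P* = 70, x* = 611.
With the rebate, buyers effectively pay Pb = Ps − 39, where Ps is the price sellers receive.
Demand in terms of Ps becomes xd = 891 − 4(Ps − 39) = 1047 - 4Ps. Setting this equal to supply: 1047 - 4Ps = -19 + 9Ps, so Ps = 82.
Buyers pay Pb = 82 − 39 = 43; x' = -19 + 9·82 = 719.
The subsidy expands output by 719 − 611 = 108 past the efficient level; on those units the gap between marginal cost and willingness to pay runs from 0 up to 39.
DWL = ½ × 39 × 108 = 2106.

Deadweight loss = £2106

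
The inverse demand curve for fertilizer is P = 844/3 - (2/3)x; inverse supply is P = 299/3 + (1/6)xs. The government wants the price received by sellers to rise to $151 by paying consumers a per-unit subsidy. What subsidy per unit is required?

Required subsidy s = $75 per unit

At a seller price of 151, quantity supplied is -598 + 6·151 = 308.
Buyers absorb 308 only when they pay Pb = 844/3 − (2/3)·308 = 76.
s = Ps − Pb = 151 − 76 = 75.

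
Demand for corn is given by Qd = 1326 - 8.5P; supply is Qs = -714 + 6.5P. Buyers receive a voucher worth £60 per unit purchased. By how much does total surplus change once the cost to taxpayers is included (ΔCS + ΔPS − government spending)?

Pre-subsidy: 1326 - 8.5P = -714 + 6.5P gives P* = 136, Q* = 170.
With the rebate, buyers effectively pay Pb = Ps − 60, where Ps is the price sellers receive.
Demand in terms of Ps becomes Qd = 1326 − 8.5(Ps − 60) = 1836 - 8.5Ps. Setting this equal to supply: 1836 - 8.5Ps = -714 + 6.5Ps, so Ps = 170.
Buyers pay Pb = 170 − 60 = 110; Q' = -714 + 6.5·170 = 391.
ΔCS = ½(170 + 391)(136 − 110) = 7293; ΔPS = ½(170 + 391)(170 − 136) = 9537.
Government spending = 60 × 391 = 23460.
Net change = 7293 + 9537 − 23460 = -6630. The loss equals the DWL triangle ½·60·221.

Net change in total surplus = -£6630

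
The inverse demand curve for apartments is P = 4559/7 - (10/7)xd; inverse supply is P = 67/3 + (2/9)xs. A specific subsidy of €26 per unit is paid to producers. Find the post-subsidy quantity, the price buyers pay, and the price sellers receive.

Pre-subsidy: 4559/7 - (10/7)x = 67/3 + (2/9)x gives x* = 381 and P* = 107.
With the subsidy, sellers receive Ps = Pb + 26 for each unit, where Pb is the price buyers pay.
On the curves, Pb = 4559/7 - (10/7)x and Ps = 67/3 + (2/9)x; the wedge Ps − Pb = 26 gives 67/3 + (2/9)x − (4559/7 - (10/7)x) = 26, so x' = 396.75.
Then Pb = 4559/7 − (10/7)·396.75 = 84.5 and Ps = 67/3 + (2/9)·396.75 = 110.5.

x' = 396.75; buyers pay €84.5; sellers receive €110.5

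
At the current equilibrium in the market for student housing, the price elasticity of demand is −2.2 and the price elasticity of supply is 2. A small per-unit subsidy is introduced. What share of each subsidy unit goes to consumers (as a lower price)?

For a small subsidy around the equilibrium, the benefit split depends on the relative slopes, which at a point are proportional to the elasticities.
Buyer share = εs/(εs + |εd|) = 2/(2 + 2.2) = 10/21; seller share = |εd|/(εs + |εd|) = 11/21.

Consumer share = 10/21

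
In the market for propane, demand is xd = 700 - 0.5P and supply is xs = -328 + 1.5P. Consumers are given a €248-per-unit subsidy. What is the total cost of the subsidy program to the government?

Government cost = €132928

Pre-subsidy: 700 - 0.5P = -328 + 1.5P gives P* = 514, x* = 443.
With the rebate, buyers effectively pay Pb = Ps − 248, where Ps is the price sellers receive.
Demand in terms of Ps becomes xd = 700 − 0.5(Ps − 248) = 824 - 0.5Ps. Setting this equal to supply: 824 - 0.5Ps = -328 + 1.5Ps, so Ps = 576.
Buyers pay Pb = 576 − 248 = 328; x' = -328 + 1.5·576 = 536.
Government outlay = subsidy × quantity = 248 × 536 = 132928.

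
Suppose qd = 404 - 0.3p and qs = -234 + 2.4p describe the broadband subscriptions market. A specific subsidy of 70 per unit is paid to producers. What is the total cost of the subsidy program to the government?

Pre-subsidy: 404 - 0.3p = -234 + 2.4p gives p* = 6380/27, q* = 2998/9.
With the subsidy, sellers receive ps = pb + 70 for each unit, where pb is the price buyers pay.
Supply in terms of pb becomes qs = -234 + 2.4(pb + 70) = -66 + 2.4pb. Setting this equal to demand: 404 - 0.3pb = -66 + 2.4pb, so pb = 4700/27.
Sellers receive ps = 4700/27 + 70 = 6590/27; q' = 404 − 0.3·(4700/27) = 3166/9.
Government outlay = subsidy × quantity = 70 × 3166/9 = 221620/9.

Government cost = 221620/9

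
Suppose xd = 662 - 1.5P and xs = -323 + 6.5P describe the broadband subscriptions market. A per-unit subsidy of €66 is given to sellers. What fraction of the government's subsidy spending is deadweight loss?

Pre-subsidy: 662 - 1.5P = -323 + 6.5P gives P* = 123.125, x* = 477.3125.
With the subsidy, sellers receive Ps = Pb + 66 for each unit, where Pb is the price buyers pay.
Supply in terms of Pb becomes xs = -323 + 6.5(Pb + 66) = 106 + 6.5Pb. Setting this equal to demand: 662 - 1.5Pb = 106 + 6.5Pb, so Pb = 69.5.
Sellers receive Ps = 69.5 + 66 = 135.5; x' = 662 − 1.5·69.5 = 557.75.
ΔCS = ½(477.3125 + 557.75)(123.125 − 69.5) = 27752.61328125; ΔPS = ½(477.3125 + 557.75)(135.5 − 123.125) = 6404.44921875.
Government spending = 66 × 557.75 = 36811.5.
DWL = ½ × 66 × (557.75 − 477.3125) = 2654.4375; fraction = 2654.4375 / 36811.5 = 1287/17848.

DWL / government spending = 1287/17848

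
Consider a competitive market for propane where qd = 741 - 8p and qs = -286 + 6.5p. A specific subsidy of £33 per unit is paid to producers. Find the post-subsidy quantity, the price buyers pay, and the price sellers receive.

Pre-subsidy: 741 - 8p = -286 + 6.5p gives p* = 2054/29, q* = 5057/29.
With the subsidy, sellers receive ps = pb + 33 for each unit, where pb is the price buyers pay.
Supply in terms of pb becomes qs = -286 + 6.5(pb + 33) = -71.5 + 6.5pb. Setting this equal to demand: 741 - 8pb = -71.5 + 6.5pb, so pb = 1625/29.
Sellers receive ps = 1625/29 + 33 = 2582/29; q' = 741 − 8·(1625/29) = 8489/29.

q' = 8489/29; buyers pay 1625/29; sellers receive 2582/29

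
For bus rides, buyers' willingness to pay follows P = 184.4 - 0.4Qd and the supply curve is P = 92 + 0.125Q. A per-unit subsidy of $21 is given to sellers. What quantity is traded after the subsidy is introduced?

Q' = 216

Pre-subsidy: 184.4 - 0.4Q = 92 + 0.125Q gives Q* = 176 and P* = 114.
With the subsidy, sellers receive Ps = Pb + 21 for each unit, where Pb is the price buyers pay.
On the curves, Pb = 184.4 - 0.4Q and Ps = 92 + 0.125Q; the wedge Ps − Pb = 21 gives 92 + 0.125Q − (184.4 - 0.4Q) = 21, so Q' = 216.
Then Pb = 184.4 − 0.4·216 = 98 and Ps = 92 + 0.125·216 = 119.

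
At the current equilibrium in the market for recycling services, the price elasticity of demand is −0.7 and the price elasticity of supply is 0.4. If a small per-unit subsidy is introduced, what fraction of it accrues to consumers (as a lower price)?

Consumer share = 4/11

For a small subsidy around the equilibrium, the benefit split depends on the relative slopes, which at a point are proportional to the elasticities.
Buyer share = εs/(εs + |εd|) = 0.4/(0.4 + 0.7) = 4/11; seller share = |εd|/(εs + |εd|) = 7/11.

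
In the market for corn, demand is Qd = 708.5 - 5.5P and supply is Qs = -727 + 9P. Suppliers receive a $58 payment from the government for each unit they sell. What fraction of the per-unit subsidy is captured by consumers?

Pre-subsidy: 708.5 - 5.5P = -727 + 9P gives P* = 99, Q* = 164.
With the subsidy, sellers receive Ps = Pb + 58 for each unit, where Pb is the price buyers pay.
Supply in terms of Pb becomes Qs = -727 + 9(Pb + 58) = -205 + 9Pb. Setting this equal to demand: 708.5 - 5.5Pb = -205 + 9Pb, so Pb = 63.
Sellers receive Ps = 63 + 58 = 121; Q' = 708.5 − 5.5·63 = 362.
Buyers' price falls by P* − Pb = 99 − 63 = 36; sellers' price rises by Ps − P* = 121 − 99 = 22.
So consumers capture 36/58 = 18/29 of each unit of subsidy.

Consumer share = 18/29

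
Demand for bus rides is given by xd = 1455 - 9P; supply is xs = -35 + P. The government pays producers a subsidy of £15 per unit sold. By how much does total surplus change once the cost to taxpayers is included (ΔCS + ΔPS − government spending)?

Pre-subsidy: 1455 - 9P = -35 + P gives P* = 149, x* = 114.
With the subsidy, sellers receive Ps = Pb + 15 for each unit, where Pb is the price buyers pay.
Supply in terms of Pb becomes xs = -35 + 1(Pb + 15) = -20 + Pb. Setting this equal to demand: 1455 - 9Pb = -20 + Pb, so Pb = 147.5.
Sellers receive Ps = 147.5 + 15 = 162.5; x' = 1455 − 9·147.5 = 127.5.
ΔCS = ½(114 + 127.5)(149 − 147.5) = 181.125; ΔPS = ½(114 + 127.5)(162.5 − 149) = 1630.125.
Government spending = 15 × 127.5 = 1912.5.
Net change = 181.125 + 1630.125 − 1912.5 = -101.25. The loss equals the DWL triangle ½·15·13.5.

Net change in total surplus = -£101.25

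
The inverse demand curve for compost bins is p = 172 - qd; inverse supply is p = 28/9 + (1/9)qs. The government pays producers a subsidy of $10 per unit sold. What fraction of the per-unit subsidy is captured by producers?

Pre-subsidy: 172 - q = 28/9 + (1/9)q gives q* = 152 and p* = 20.
With the subsidy, sellers receive ps = pb + 10 for each unit, where pb is the price buyers pay.
On the curves, pb = 172 - q and ps = 28/9 + (1/9)q; the wedge ps − pb = 10 gives 28/9 + (1/9)q − (172 - q) = 10, so q' = 161.
Then pb = 172 − 1·161 = 11 and ps = 28/9 + (1/9)·161 = 21.
Buyers' price falls by p* − pb = 20 − 11 = 9; sellers' price rises by ps − p* = 21 − 20 = 1.
So producers capture 1/10 = 0.1 of each unit of subsidy.

Producer share = 0.1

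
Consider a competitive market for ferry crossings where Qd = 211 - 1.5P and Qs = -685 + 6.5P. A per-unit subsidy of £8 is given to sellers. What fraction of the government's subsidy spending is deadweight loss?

DWL / government spending = 39/422

Pre-subsidy: 211 - 1.5P = -685 + 6.5P gives P* = 112, Q* = 43.
With the subsidy, sellers receive Ps = Pb + 8 for each unit, where Pb is the price buyers pay.
Supply in terms of Pb becomes Qs = -685 + 6.5(Pb + 8) = -633 + 6.5Pb. Setting this equal to demand: 211 - 1.5Pb = -633 + 6.5Pb, so Pb = 105.5.
Sellers receive Ps = 105.5 + 8 = 113.5; Q' = 211 − 1.5·105.5 = 52.75.
ΔCS = ½(43 + 52.75)(112 − 105.5) = 311.1875; ΔPS = ½(43 + 52.75)(113.5 − 112) = 71.8125.
Government spending = 8 × 52.75 = 422.
DWL = ½ × 8 × (52.75 − 43) = 39; fraction = 39 / 422 = 39/422.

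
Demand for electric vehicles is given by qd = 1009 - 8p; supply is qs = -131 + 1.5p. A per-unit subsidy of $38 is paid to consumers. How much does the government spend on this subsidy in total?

Government cost = $3686

Pre-subsidy: 1009 - 8p = -131 + 1.5p gives p* = 120, q* = 49.
With the rebate, buyers effectively pay pb = ps − 38, where ps is the price sellers receive.
Demand in terms of ps becomes qd = 1009 − 8(ps − 38) = 1313 - 8ps. Setting this equal to supply: 1313 - 8ps = -131 + 1.5ps, so ps = 152.
Buyers pay pb = 152 − 38 = 114; q' = -131 + 1.5·152 = 97.
Government outlay = subsidy × quantity = 38 × 97 = 3686.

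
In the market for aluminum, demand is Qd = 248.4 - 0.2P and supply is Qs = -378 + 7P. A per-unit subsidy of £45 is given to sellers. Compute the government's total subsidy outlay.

Government cost = £10788.75

Pre-subsidy: 248.4 - 0.2P = -378 + 7P gives P* = 87, Q* = 231.
With the subsidy, sellers receive Ps = Pb + 45 for each unit, where Pb is the price buyers pay.
Supply in terms of Pb becomes Qs = -378 + 7(Pb + 45) = -63 + 7Pb. Setting this equal to demand: 248.4 - 0.2Pb = -63 + 7Pb, so Pb = 43.25.
Sellers receive Ps = 43.25 + 45 = 88.25; Q' = 248.4 − 0.2·43.25 = 239.75.
Government outlay = subsidy × quantity = 45 × 239.75 = 10788.75.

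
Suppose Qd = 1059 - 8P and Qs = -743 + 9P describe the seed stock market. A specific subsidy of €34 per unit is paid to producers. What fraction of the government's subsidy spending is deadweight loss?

DWL / government spending = 72/355

Pre-subsidy: 1059 - 8P = -743 + 9P gives P* = 106, Q* = 211.
With the subsidy, sellers receive Ps = Pb + 34 for each unit, where Pb is the price buyers pay.
Supply in terms of Pb becomes Qs = -743 + 9(Pb + 34) = -437 + 9Pb. Setting this equal to demand: 1059 - 8Pb = -437 + 9Pb, so Pb = 88.
Sellers receive Ps = 88 + 34 = 122; Q' = 1059 − 8·88 = 355.
ΔCS = ½(211 + 355)(106 − 88) = 5094; ΔPS = ½(211 + 355)(122 − 106) = 4528.
Government spending = 34 × 355 = 12070.
DWL = ½ × 34 × (355 − 211) = 2448; fraction = 2448 / 12070 = 72/355.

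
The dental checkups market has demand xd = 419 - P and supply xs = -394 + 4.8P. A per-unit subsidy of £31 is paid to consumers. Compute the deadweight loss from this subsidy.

Pre-subsidy: 419 - P = -394 + 4.8P gives P* = 4065/29, x* = 8086/29.
With the rebate, buyers effectively pay Pb = Ps − 31, where Ps is the price sellers receive.
Demand in terms of Ps becomes xd = 419 − 1(Ps − 31) = 450 - Ps. Setting this equal to supply: 450 - Ps = -394 + 4.8Ps, so Ps = 4220/29.
Buyers pay Pb = 4220/29 − 31 = 3321/29; x' = -394 + 4.8·(4220/29) = 8830/29.
The subsidy expands output by 8830/29 − 8086/29 = 744/29 past the efficient level; on those units the gap between marginal cost and willingness to pay runs from 0 up to 31.
DWL = ½ × 31 × 744/29 = 11532/29.

Deadweight loss = 11532/29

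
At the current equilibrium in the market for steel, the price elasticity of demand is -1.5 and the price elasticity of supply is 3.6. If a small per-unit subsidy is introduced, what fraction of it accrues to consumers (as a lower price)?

Consumer share = 12/17

For a small subsidy around the equilibrium, the benefit split depends on the relative slopes, which at a point are proportional to the elasticities.
Buyer share = εs/(εs + |εd|) = 3.6/(3.6 + 1.5) = 12/17; seller share = |εd|/(εs + |εd|) = 5/17.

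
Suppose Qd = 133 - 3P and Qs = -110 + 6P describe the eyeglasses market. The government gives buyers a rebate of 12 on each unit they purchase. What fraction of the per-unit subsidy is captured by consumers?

Consumer share = 2/3

Pre-subsidy: 133 - 3P = -110 + 6P gives P* = 27, Q* = 52.
With the rebate, buyers effectively pay Pb = Ps − 12, where Ps is the price sellers receive.
Demand in terms of Ps becomes Qd = 133 − 3(Ps − 12) = 169 - 3Ps. Setting this equal to supply: 169 - 3Ps = -110 + 6Ps, so Ps = 31.
Buyers pay Pb = 31 − 12 = 19; Q' = -110 + 6·31 = 76.
Buyers' price falls by P* − Pb = 27 − 19 = 8; sellers' price rises by Ps − P* = 31 − 27 = 4.
So consumers capture 8/12 = 2/3 of each unit of subsidy.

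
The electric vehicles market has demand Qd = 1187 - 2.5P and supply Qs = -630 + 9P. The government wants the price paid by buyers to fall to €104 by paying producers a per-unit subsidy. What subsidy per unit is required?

At a buyer price of 104, quantity demanded is 1187 − 2.5·104 = 927.
Sellers supply 927 only when they receive Ps with -630 + 9·Ps = 927, i.e. Ps = 173.
s = Ps − Pb = 173 − 104 = 69.

Required subsidy s = €69 per unit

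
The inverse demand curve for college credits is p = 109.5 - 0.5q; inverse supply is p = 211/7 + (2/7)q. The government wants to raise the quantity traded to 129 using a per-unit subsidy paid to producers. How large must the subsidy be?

At q = 129, from the demand curve buyers pay pb = 109.5 − 0.5·129 = 45; from the supply curve sellers need ps = 211/7 + (2/7)·129 = 67.
The subsidy must fill the gap: s = ps − pb = 67 − 45 = 22.

Required subsidy s = 22 per unit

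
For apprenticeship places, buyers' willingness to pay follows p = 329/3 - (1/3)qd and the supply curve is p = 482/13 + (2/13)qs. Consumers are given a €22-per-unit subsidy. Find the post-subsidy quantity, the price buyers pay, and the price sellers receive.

q' = 3689/19; buyers pay 854/19; sellers receive 1272/19

Pre-subsidy: 329/3 - (1/3)q = 482/13 + (2/13)q gives q* = 149 and p* = 60.
With the rebate, buyers effectively pay pb = ps − 22, where ps is the price sellers receive.
On the curves, pb = 329/3 - (1/3)q and ps = 482/13 + (2/13)q; the wedge ps − pb = 22 gives 482/13 + (2/13)q − (329/3 - (1/3)q) = 22, so q' = 3689/19.
Then pb = 329/3 − (1/3)·(3689/19) = 854/19 and ps = 482/13 + (2/13)·(3689/19) = 1272/19.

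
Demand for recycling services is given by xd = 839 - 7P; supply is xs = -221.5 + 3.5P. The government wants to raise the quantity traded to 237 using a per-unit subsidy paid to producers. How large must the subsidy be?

At x = 237, invert demand for the buyer price: Pb = (839 − 237)/7 = 86; invert supply for the seller price: Ps = (237 − (-221.5))/3.5 = 131.
The subsidy must fill the gap: s = Ps − Pb = 131 − 86 = 45.

Required subsidy s = 45 per unit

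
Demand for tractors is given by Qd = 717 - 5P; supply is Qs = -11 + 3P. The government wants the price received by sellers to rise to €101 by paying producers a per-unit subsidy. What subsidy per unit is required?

Required subsidy s = €16 per unit

At a seller price of 101, quantity supplied is -11 + 3·101 = 292.
Buyers absorb 292 only when they pay Pb with 717 − 5·Pb = 292, i.e. Pb = 85.
s = Ps − Pb = 101 − 85 = 16.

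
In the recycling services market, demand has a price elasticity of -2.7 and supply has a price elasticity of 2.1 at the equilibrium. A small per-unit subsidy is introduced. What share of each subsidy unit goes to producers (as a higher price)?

For a small subsidy around the equilibrium, the benefit split depends on the relative slopes, which at a point are proportional to the elasticities.
Buyer share = εs/(εs + |εd|) = 2.1/(2.1 + 2.7) = 0.4375; seller share = |εd|/(εs + |εd|) = 0.5625.
So producers capture 0.5625 of the subsidy.

Producer share = 0.5625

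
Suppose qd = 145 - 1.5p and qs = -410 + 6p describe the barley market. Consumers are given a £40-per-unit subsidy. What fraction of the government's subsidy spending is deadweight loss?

DWL / government spending = 12/41

Pre-subsidy: 145 - 1.5p = -410 + 6p gives p* = 74, q* = 34.
With the rebate, buyers effectively pay pb = ps − 40, where ps is the price sellers receive.
Demand in terms of ps becomes qd = 145 − 1.5(ps − 40) = 205 - 1.5ps. Setting this equal to supply: 205 - 1.5ps = -410 + 6ps, so ps = 82.
Buyers pay pb = 82 − 40 = 42; q' = -410 + 6·82 = 82.
ΔCS = ½(34 + 82)(74 − 42) = 1856; ΔPS = ½(34 + 82)(82 − 74) = 464.
Government spending = 40 × 82 = 3280.
DWL = ½ × 40 × (82 − 34) = 960; fraction = 960 / 3280 = 12/41.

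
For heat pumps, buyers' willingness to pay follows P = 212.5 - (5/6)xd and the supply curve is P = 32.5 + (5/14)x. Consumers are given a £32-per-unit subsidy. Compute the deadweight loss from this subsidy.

Deadweight loss = £430.08

Pre-subsidy: 212.5 - (5/6)x = 32.5 + (5/14)x gives x* = 151.2 and P* = 86.5.
With the rebate, buyers effectively pay Pb = Ps − 32, where Ps is the price sellers receive.
On the curves, Pb = 212.5 - (5/6)x and Ps = 32.5 + (5/14)x; the wedge Ps − Pb = 32 gives 32.5 + (5/14)x − (212.5 - (5/6)x) = 32, so x' = 178.08.
Then Pb = 212.5 − (5/6)·178.08 = 64.1 and Ps = 32.5 + (5/14)·178.08 = 96.1.
The subsidy expands output by 178.08 − 151.2 = 26.88 past the efficient level; on those units the gap between marginal cost and willingness to pay runs from 0 up to 32.
DWL = ½ × 32 × 26.88 = 430.08.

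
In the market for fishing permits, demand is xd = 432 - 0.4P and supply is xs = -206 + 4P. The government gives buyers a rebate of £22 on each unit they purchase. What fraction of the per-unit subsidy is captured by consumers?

Pre-subsidy: 432 - 0.4P = -206 + 4P gives P* = 145, x* = 374.
With the rebate, buyers effectively pay Pb = Ps − 22, where Ps is the price sellers receive.
Demand in terms of Ps becomes xd = 432 − 0.4(Ps − 22) = 440.8 - 0.4Ps. Setting this equal to supply: 440.8 - 0.4Ps = -206 + 4Ps, so Ps = 147.
Buyers pay Pb = 147 − 22 = 125; x' = -206 + 4·147 = 382.
Buyers' price falls by P* − Pb = 145 − 125 = 20; sellers' price rises by Ps − P* = 147 − 145 = 2.
So consumers capture 20/22 = 10/11 of each unit of subsidy.

Consumer share = 10/11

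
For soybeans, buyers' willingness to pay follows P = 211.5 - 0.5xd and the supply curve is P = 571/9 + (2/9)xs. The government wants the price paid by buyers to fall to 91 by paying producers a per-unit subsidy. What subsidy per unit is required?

At a buyer price of 91, quantity demanded is 423 − 2·91 = 241.
Sellers supply 241 only when they receive Ps = 571/9 + (2/9)·241 = 117.
s = Ps − Pb = 117 − 91 = 26.

Required subsidy s = 26 per unit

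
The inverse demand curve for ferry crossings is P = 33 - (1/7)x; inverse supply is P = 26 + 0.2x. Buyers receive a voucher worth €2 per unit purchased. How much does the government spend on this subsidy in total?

Government cost = €52.5

Pre-subsidy: 33 - (1/7)x = 26 + 0.2x gives x* = 245/12 and P* = 361/12.
With the rebate, buyers effectively pay Pb = Ps − 2, where Ps is the price sellers receive.
On the curves, Pb = 33 - (1/7)x and Ps = 26 + 0.2x; the wedge Ps − Pb = 2 gives 26 + 0.2x − (33 - (1/7)x) = 2, so x' = 26.25.
Then Pb = 33 − (1/7)·26.25 = 29.25 and Ps = 26 + 0.2·26.25 = 31.25.
Government outlay = subsidy × quantity = 2 × 26.25 = 52.5.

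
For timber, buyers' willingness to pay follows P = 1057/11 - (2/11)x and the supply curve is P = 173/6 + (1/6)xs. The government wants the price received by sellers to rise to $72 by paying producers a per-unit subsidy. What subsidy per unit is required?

At a seller price of 72, quantity supplied is -173 + 6·72 = 259.
Buyers absorb 259 only when they pay Pb = 1057/11 − (2/11)·259 = 49.
s = Ps − Pb = 72 − 49 = 23.

Required subsidy s = $23 per unit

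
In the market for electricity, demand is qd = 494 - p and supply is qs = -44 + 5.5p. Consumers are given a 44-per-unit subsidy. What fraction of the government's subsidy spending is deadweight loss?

Pre-subsidy: 494 - p = -44 + 5.5p gives p* = 1076/13, q* = 5346/13.
With the rebate, buyers effectively pay pb = ps − 44, where ps is the price sellers receive.
Demand in terms of ps becomes qd = 494 − 1(ps − 44) = 538 - ps. Setting this equal to supply: 538 - ps = -44 + 5.5ps, so ps = 1164/13.
Buyers pay pb = 1164/13 − 44 = 592/13; q' = -44 + 5.5·(1164/13) = 5830/13.
ΔCS = ½(5346/13 + 5830/13)(1076/13 − 592/13) = 2704592/169; ΔPS = ½(5346/13 + 5830/13)(1164/13 − 1076/13) = 491744/169.
Government spending = 44 × 5830/13 = 256520/13.
DWL = ½ × 44 × (5830/13 − 5346/13) = 10648/13; fraction = (10648/13) / (256520/13) = 11/265.

DWL / government spending = 11/265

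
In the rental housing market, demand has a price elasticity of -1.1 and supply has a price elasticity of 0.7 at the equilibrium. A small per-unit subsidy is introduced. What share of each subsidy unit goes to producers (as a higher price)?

Producer share = 11/18

For a small subsidy around the equilibrium, the benefit split depends on the relative slopes, which at a point are proportional to the elasticities.
Buyer share = εs/(εs + |εd|) = 0.7/(0.7 + 1.1) = 7/18; seller share = |εd|/(εs + |εd|) = 11/18.
So producers capture 11/18 of the subsidy.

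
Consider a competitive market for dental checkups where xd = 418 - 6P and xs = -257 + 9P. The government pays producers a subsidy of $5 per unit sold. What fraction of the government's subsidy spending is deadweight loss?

Pre-subsidy: 418 - 6P = -257 + 9P gives P* = 45, x* = 148.
With the subsidy, sellers receive Ps = Pb + 5 for each unit, where Pb is the price buyers pay.
Supply in terms of Pb becomes xs = -257 + 9(Pb + 5) = -212 + 9Pb. Setting this equal to demand: 418 - 6Pb = -212 + 9Pb, so Pb = 42.
Sellers receive Ps = 42 + 5 = 47; x' = 418 − 6·42 = 166.
ΔCS = ½(148 + 166)(45 − 42) = 471; ΔPS = ½(148 + 166)(47 − 45) = 314.
Government spending = 5 × 166 = 830.
DWL = ½ × 5 × (166 − 148) = 45; fraction = 45 / 830 = 9/166.

DWL / government spending = 9/166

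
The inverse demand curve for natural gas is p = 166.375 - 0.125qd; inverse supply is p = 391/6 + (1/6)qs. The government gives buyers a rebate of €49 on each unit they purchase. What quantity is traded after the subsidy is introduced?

Pre-subsidy: 166.375 - 0.125q = 391/6 + (1/6)q gives q* = 347 and p* = 123.
With the rebate, buyers effectively pay pb = ps − 49, where ps is the price sellers receive.
On the curves, pb = 166.375 - 0.125q and ps = 391/6 + (1/6)q; the wedge ps − pb = 49 gives 391/6 + (1/6)q − (166.375 - 0.125q) = 49, so q' = 515.
Then pb = 166.375 − 0.125·515 = 102 and ps = 391/6 + (1/6)·515 = 151.

q' = 515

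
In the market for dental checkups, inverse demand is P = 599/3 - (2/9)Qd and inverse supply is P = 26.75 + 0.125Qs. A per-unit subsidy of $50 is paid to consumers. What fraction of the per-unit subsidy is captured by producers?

Producer share = 0.36

Pre-subsidy: 599/3 - (2/9)Q = 26.75 + 0.125Q gives Q* = 498 and P* = 89.
With the rebate, buyers effectively pay Pb = Ps − 50, where Ps is the price sellers receive.
On the curves, Pb = 599/3 - (2/9)Q and Ps = 26.75 + 0.125Q; the wedge Ps − Pb = 50 gives 26.75 + 0.125Q − (599/3 - (2/9)Q) = 50, so Q' = 642.
Then Pb = 599/3 − (2/9)·642 = 57 and Ps = 26.75 + 0.125·642 = 107.
Buyers' price falls by P* − Pb = 89 − 57 = 32; sellers' price rises by Ps − P* = 107 − 89 = 18.
So producers capture 18/50 = 0.36 of each unit of subsidy.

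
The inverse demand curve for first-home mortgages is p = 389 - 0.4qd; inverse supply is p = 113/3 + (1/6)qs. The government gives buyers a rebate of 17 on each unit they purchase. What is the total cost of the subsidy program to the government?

Government cost = 11050

Pre-subsidy: 389 - 0.4q = 113/3 + (1/6)q gives q* = 620 and p* = 141.
With the rebate, buyers effectively pay pb = ps − 17, where ps is the price sellers receive.
On the curves, pb = 389 - 0.4q and ps = 113/3 + (1/6)q; the wedge ps − pb = 17 gives 113/3 + (1/6)q − (389 - 0.4q) = 17, so q' = 650.
Then pb = 389 − 0.4·650 = 129 and ps = 113/3 + (1/6)·650 = 146.
Government outlay = subsidy × quantity = 17 × 650 = 11050.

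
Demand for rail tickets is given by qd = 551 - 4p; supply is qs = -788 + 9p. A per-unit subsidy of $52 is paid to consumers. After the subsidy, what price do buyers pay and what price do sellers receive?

Buyers pay $67; sellers receive $119

Pre-subsidy: 551 - 4p = -788 + 9p gives p* = 103, q* = 139.
With the rebate, buyers effectively pay pb = ps − 52, where ps is the price sellers receive.
Demand in terms of ps becomes qd = 551 − 4(ps − 52) = 759 - 4ps. Setting this equal to supply: 759 - 4ps = -788 + 9ps, so ps = 119.
Buyers pay pb = 119 − 52 = 67; q' = -788 + 9·119 = 283.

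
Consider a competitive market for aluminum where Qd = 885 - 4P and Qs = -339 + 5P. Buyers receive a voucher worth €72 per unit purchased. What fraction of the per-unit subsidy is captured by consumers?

Pre-subsidy: 885 - 4P = -339 + 5P gives P* = 136, Q* = 341.
With the rebate, buyers effectively pay Pb = Ps − 72, where Ps is the price sellers receive.
Demand in terms of Ps becomes Qd = 885 − 4(Ps − 72) = 1173 - 4Ps. Setting this equal to supply: 1173 - 4Ps = -339 + 5Ps, so Ps = 168.
Buyers pay Pb = 168 − 72 = 96; Q' = -339 + 5·168 = 501.
Buyers' price falls by P* − Pb = 136 − 96 = 40; sellers' price rises by Ps − P* = 168 − 136 = 32.
So consumers capture 40/72 = 5/9 of each unit of subsidy.

Consumer share = 5/9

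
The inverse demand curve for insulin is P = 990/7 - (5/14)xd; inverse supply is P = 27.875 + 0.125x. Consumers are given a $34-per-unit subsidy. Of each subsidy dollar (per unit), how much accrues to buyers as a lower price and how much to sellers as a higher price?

Buyers gain 680/27 per unit; sellers gain 238/27 per unit

Pre-subsidy: 990/7 - (5/14)x = 27.875 + 0.125x gives x* = 6359/27 and P* = 3095/54.
With the rebate, buyers effectively pay Pb = Ps − 34, where Ps is the price sellers receive.
On the curves, Pb = 990/7 - (5/14)x and Ps = 27.875 + 0.125x; the wedge Ps − Pb = 34 gives 27.875 + 0.125x − (990/7 - (5/14)x) = 34, so x' = 8263/27.
Then Pb = 990/7 − (5/14)·(8263/27) = 1735/54 and Ps = 27.875 + 0.125·(8263/27) = 3571/54.
Buyers' price falls by P* − Pb = 3095/54 − 1735/54 = 680/27; sellers' price rises by Ps − P* = 3571/54 − 3095/54 = 238/27.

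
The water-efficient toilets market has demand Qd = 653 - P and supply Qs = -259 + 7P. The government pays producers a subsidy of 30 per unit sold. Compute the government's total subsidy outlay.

Pre-subsidy: 653 - P = -259 + 7P gives P* = 114, Q* = 539.
With the subsidy, sellers receive Ps = Pb + 30 for each unit, where Pb is the price buyers pay.
Supply in terms of Pb becomes Qs = -259 + 7(Pb + 30) = -49 + 7Pb. Setting this equal to demand: 653 - Pb = -49 + 7Pb, so Pb = 87.75.
Sellers receive Ps = 87.75 + 30 = 117.75; Q' = 653 − 1·87.75 = 565.25.
Government outlay = subsidy × quantity = 30 × 565.25 = 16957.5.

Government cost = 16957.5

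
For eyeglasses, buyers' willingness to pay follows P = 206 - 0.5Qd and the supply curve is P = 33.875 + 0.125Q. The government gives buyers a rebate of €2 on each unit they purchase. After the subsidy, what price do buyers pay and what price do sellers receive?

Pre-subsidy: 206 - 0.5Q = 33.875 + 0.125Q gives Q* = 275.4 and P* = 68.3.
With the rebate, buyers effectively pay Pb = Ps − 2, where Ps is the price sellers receive.
On the curves, Pb = 206 - 0.5Q and Ps = 33.875 + 0.125Q; the wedge Ps − Pb = 2 gives 33.875 + 0.125Q − (206 - 0.5Q) = 2, so Q' = 278.6.
Then Pb = 206 − 0.5·278.6 = 66.7 and Ps = 33.875 + 0.125·278.6 = 68.7.

Buyers pay €66.7; sellers receive €68.7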